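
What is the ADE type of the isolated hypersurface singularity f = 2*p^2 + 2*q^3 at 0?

The Hessian of f at 0 has rank 1. Corank 1: A-series; mu = 2 gives A_2.

A_2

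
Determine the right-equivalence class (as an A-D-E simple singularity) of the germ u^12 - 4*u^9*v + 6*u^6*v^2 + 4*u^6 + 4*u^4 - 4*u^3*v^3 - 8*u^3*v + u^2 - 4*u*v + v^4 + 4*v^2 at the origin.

A_{3}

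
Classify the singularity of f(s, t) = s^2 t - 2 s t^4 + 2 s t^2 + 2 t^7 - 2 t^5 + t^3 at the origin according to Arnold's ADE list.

The Hessian of f at 0 has rank 0. Corank 2; j^3 = t*(s + t)^2 has shape L^2 M (L != M), so D-series; mu = 8 gives D_8.

D_8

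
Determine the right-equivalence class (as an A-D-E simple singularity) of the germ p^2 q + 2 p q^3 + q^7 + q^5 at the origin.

The Hessian of f at 0 is [[0, 0], [0, 0]] with rank 0, so corank 2. A Groebner basis of the Jacobian ideal J(f) in C{p,q} is {p^2*q^2 + p^2/7 + p*q^2/7, p^3 - p^2/7 - p*q^2/7, p*q + q^3}; counting standard monomials gives mu = 8. Corank 2; j^3 = p^2*q has shape L^2 M (L != M), so D-series; mu = 8 gives D_8.

D8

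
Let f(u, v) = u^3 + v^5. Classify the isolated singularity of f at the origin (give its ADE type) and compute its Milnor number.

Type E8, Milnor number mu = 8.

The Hessian of f at 0 is [[0, 0], [0, 0]] with rank 0, so corank 2. A Groebner basis of the Jacobian ideal J(f) in C{u,v} is {v^4, u^2}; counting standard monomials gives mu = 8. Corank 2; j^3 = u^3 is a perfect cube, so E-series; the 5-jet and mu = 8 give E_8.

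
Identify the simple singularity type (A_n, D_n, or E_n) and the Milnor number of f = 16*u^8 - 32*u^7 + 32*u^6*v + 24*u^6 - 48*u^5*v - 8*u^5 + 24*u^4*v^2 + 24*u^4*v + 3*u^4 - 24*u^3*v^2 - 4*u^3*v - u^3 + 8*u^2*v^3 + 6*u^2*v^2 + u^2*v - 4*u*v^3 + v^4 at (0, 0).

The Hessian of f at 0 has rank 0. Corank 2; j^3 = -u^2*(u - v) has shape L^2 M (L != M), so D-series; mu = 5 gives D_5.

Type D_5, Milnor number mu = 5.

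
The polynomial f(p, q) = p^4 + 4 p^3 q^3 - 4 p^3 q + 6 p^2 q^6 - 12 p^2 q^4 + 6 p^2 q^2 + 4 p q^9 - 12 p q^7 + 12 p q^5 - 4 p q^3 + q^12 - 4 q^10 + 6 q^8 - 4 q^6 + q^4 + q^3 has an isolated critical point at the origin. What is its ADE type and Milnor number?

Type E_6, Milnor number mu = 6.

The Hessian of f at 0 has rank 0. Corank 2; j^3 = q^3 is a perfect cube, so E-series; the 4-jet and mu = 6 give E_6.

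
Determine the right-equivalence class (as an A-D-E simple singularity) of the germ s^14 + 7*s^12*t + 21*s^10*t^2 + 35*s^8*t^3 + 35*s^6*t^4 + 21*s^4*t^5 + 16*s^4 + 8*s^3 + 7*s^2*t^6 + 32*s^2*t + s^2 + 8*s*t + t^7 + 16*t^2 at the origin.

The Hessian of f at 0 has rank 1. Corank 1: A-series; mu = 6 gives A_6.

A_{6}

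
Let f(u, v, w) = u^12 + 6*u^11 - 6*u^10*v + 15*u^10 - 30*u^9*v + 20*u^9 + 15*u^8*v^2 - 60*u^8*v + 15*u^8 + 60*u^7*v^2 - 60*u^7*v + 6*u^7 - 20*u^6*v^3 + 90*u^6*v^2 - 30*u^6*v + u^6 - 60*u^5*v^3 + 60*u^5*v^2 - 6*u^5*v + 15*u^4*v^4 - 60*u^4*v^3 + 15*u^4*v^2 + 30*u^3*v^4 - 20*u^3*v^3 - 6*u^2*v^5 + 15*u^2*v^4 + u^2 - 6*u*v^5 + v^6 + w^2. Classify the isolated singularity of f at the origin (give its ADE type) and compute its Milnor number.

Type A5, Milnor number mu = 5.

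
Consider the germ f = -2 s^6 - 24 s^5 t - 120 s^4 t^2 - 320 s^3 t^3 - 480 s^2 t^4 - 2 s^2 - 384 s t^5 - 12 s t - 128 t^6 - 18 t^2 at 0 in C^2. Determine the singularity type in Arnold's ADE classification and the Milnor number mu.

Type A5, Milnor number mu = 5.

The Hessian of f at 0 is [[-4, -12], [-12, -36]] with rank 1, so corank 1. A Groebner basis of the Jacobian ideal J(f) in C{s,t} is {t^5, s + 3*t}; counting standard monomials gives mu = 5. Corank 1: A-series; mu = 5 gives A_5.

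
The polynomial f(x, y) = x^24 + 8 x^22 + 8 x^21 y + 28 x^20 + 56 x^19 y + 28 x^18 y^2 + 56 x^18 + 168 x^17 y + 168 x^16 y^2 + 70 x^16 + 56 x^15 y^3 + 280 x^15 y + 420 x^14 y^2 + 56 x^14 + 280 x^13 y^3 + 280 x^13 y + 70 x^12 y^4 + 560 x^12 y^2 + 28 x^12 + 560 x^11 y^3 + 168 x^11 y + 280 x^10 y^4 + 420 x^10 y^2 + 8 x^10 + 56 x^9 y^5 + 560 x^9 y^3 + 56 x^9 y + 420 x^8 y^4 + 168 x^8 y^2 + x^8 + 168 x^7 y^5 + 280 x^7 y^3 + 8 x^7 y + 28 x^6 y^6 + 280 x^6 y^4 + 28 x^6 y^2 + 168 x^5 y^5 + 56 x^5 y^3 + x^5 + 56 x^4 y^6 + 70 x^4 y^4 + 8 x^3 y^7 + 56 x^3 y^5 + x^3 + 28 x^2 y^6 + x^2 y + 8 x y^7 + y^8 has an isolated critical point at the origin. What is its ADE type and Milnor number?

Type D9, Milnor number mu = 9.

The Hessian of f at 0 is [[0, 0], [0, 0]] with rank 0, so corank 2. A Groebner basis of the Jacobian ideal J(f) in C{x,y} is {-x*y/8 + y^7, x*y^2, x^2 + x*y}; counting standard monomials gives mu = 9. Corank 2; j^3 = x^2*(x + y) has shape L^2 M (L != M), so D-series; mu = 9 gives D_9.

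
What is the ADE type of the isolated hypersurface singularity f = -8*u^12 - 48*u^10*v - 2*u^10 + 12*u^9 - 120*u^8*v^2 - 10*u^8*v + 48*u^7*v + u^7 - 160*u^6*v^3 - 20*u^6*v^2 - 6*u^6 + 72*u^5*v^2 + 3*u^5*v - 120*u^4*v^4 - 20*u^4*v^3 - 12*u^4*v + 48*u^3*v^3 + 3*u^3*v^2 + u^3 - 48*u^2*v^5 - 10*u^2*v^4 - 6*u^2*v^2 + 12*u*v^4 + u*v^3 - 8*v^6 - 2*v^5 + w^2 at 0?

E_{7}

The Hessian of f at 0 is [[0, 0, 0], [0, 0, 0], [0, 0, 2]] with rank 1, so corank 2. A Groebner basis of the Jacobian ideal J(f) in C{u,v,w} is {-u^2/4 + v^4 - v^3/12, u^3, u^2*v + u^2/12 + v^3/36, -u^2/2 + u*v^2 - v^3/6, w}; counting standard monomials gives mu = 7. Corank 2; j^3 = u^3 is a perfect cube, so E-series; the 4-jet and mu = 7 give E_7.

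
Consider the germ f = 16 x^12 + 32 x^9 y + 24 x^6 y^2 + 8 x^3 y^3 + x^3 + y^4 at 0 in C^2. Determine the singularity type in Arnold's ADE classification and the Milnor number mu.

The Hessian of f at 0 is [[0, 0], [0, 0]] with rank 0, so corank 2. A Groebner basis of the Jacobian ideal J(f) in C{x,y} is {y^3, x^2}; counting standard monomials gives mu = 6. Corank 2; j^3 = x^3 is a perfect cube, so E-series; the 4-jet and mu = 6 give E_6.

Type E_6, Milnor number mu = 6.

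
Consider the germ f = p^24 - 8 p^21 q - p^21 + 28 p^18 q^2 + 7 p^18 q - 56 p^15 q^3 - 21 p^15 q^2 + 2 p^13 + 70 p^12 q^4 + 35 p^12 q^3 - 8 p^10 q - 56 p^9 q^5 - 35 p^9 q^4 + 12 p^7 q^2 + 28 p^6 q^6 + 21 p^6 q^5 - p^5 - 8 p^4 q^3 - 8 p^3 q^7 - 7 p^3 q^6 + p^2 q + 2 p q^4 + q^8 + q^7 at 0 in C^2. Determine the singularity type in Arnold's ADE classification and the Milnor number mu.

Type D_{9}, Milnor number mu = 9.

The Hessian of f at 0 is [[0, 0], [0, 0]] with rank 0, so corank 2. A Groebner basis of the Jacobian ideal J(f) in C{p,q} is {p^2*q^2, 8*p^2*q + p^2 + p*q^3, p*q + q^4, p^3}; counting standard monomials gives mu = 9. Corank 2; j^3 = p^2*q has shape L^2 M (L != M), so D-series; mu = 9 gives D_9.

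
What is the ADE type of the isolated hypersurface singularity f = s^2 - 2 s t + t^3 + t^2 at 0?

The Hessian of f at 0 is [[2, -2], [-2, 2]] with rank 1, so corank 1. A Groebner basis of the Jacobian ideal J(f) in C{s,t} is {t^2, s - t}; counting standard monomials gives mu = 2. Corank 1: A-series; mu = 2 gives A_2.

A_{2}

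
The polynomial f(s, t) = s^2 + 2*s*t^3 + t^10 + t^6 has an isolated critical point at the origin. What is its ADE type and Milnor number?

Type A9, Milnor number mu = 9.

The Hessian of f at 0 is [[2, 0], [0, 0]] with rank 1, so corank 1. A Groebner basis of the Jacobian ideal J(f) in C{s,t} is {s^3, s + t^3}; counting standard monomials gives mu = 9. Corank 1: A-series; mu = 9 gives A_9.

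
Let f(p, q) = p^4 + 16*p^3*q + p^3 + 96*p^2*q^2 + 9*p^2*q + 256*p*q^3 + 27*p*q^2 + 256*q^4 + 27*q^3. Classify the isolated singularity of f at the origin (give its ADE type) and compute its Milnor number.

The Hessian of f at 0 is [[0, 0], [0, 0]] with rank 0, so corank 2. A Groebner basis of the Jacobian ideal J(f) in C{p,q} is {q^4, p*q^2 + 10*q^3/3, p^2 + 6*p*q + 9*q^2}; counting standard monomials gives mu = 6. Corank 2; j^3 = (p + 3*q)^3 is a perfect cube, so E-series; the 4-jet and mu = 6 give E_6.

Type E6, Milnor number mu = 6.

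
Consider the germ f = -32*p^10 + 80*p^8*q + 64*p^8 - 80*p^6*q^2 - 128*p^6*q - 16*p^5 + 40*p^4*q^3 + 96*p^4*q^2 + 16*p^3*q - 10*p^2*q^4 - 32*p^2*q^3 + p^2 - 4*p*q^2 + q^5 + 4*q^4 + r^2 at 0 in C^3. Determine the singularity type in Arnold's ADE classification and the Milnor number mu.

The Hessian of f at 0 has rank 2. Corank 1: A-series; mu = 4 gives A_4.

Type A_4, Milnor number mu = 4.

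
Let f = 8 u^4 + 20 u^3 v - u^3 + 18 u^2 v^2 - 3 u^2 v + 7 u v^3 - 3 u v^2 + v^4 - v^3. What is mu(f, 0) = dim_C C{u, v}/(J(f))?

7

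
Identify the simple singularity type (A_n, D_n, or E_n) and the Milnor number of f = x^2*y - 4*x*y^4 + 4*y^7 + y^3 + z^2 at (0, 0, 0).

Type D4, Milnor number mu = 4.

The Hessian of f at 0 has rank 1. Corank 2; j^3 = y*(x^2 + y^2) splits into three distinct lines over C (the quadratic factor has nonzero discriminant), so D_4.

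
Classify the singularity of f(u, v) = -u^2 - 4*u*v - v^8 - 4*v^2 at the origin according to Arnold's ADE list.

The Hessian of f at 0 is [[-2, -4], [-4, -8]] with rank 1, so corank 1. A Groebner basis of the Jacobian ideal J(f) in C{u,v} is {v^7, u + 2*v}; counting standard monomials gives mu = 7. Corank 1: A-series; mu = 7 gives A_7.

A_{7}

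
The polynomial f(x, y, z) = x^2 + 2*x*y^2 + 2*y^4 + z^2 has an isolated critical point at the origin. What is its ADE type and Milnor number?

Type A_3, Milnor number mu = 3.

The Hessian of f at 0 is [[2, 0, 0], [0, 0, 0], [0, 0, 2]] with rank 2, so corank 1. A Groebner basis of the Jacobian ideal J(f) in C{x,y,z} is {x^2, x*y, x + y^2, z}; counting standard monomials gives mu = 3. Corank 1: A-series; mu = 3 gives A_3.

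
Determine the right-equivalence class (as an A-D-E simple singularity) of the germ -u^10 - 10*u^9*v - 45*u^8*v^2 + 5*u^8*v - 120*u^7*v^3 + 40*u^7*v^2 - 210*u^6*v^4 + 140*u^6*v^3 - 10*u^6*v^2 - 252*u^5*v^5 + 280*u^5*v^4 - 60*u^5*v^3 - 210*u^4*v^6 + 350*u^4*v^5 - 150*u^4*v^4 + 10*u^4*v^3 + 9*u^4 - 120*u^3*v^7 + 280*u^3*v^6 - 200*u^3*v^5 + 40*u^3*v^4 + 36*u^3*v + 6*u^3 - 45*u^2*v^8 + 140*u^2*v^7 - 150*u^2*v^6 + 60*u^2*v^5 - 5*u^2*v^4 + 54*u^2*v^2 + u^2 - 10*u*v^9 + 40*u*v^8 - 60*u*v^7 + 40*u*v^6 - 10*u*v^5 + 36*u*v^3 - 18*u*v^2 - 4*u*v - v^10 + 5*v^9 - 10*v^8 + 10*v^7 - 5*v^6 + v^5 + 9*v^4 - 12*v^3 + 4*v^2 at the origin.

The Hessian of f at 0 has rank 1. Corank 1: A-series; mu = 4 gives A_4.

A4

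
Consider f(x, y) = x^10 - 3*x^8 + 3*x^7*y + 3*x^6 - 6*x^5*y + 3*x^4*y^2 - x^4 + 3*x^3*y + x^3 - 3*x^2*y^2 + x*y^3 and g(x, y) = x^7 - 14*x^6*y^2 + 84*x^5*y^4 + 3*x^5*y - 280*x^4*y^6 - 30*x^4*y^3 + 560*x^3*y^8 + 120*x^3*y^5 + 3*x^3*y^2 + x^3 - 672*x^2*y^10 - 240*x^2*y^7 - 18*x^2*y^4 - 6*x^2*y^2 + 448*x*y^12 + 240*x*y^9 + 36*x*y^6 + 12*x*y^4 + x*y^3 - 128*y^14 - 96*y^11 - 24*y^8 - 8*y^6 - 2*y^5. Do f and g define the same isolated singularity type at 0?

Yes.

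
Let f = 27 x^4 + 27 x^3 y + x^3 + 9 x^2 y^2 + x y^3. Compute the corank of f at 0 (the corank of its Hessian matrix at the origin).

Hessian at 0 has rank 0.

2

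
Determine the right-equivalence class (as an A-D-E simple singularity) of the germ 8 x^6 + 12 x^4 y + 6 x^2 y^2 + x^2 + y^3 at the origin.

The Hessian of f at 0 is [[2, 0], [0, 0]] with rank 1, so corank 1. A Groebner basis of the Jacobian ideal J(f) in C{x,y} is {y^2, x}; counting standard monomials gives mu = 2. Corank 1: A-series; mu = 2 gives A_2.

A2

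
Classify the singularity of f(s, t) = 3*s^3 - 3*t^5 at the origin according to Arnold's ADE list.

E_{8}

The Hessian of f at 0 has rank 0. Corank 2; j^3 = 3*s^3 is a perfect cube, so E-series; the 5-jet and mu = 8 give E_8.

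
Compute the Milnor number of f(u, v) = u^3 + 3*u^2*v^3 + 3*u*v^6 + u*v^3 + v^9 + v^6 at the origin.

The Hessian of f at 0 is [[0, 0], [0, 0]] with rank 0, so corank 2. A Groebner basis of the Jacobian ideal J(f) in C{u,v} is {u^3, u*v^2, 3*u^2 + v^3}; counting standard monomials gives mu = 7. Corank 2; j^3 = u^3 is a perfect cube, so E-series; the 4-jet and mu = 7 give E_7.

7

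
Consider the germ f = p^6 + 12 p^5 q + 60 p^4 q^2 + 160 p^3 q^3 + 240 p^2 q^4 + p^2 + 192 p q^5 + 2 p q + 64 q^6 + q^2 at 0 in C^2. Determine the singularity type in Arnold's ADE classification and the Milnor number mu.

Type A_{5}, Milnor number mu = 5.

The Hessian of f at 0 has rank 1. Corank 1: A-series; mu = 5 gives A_5.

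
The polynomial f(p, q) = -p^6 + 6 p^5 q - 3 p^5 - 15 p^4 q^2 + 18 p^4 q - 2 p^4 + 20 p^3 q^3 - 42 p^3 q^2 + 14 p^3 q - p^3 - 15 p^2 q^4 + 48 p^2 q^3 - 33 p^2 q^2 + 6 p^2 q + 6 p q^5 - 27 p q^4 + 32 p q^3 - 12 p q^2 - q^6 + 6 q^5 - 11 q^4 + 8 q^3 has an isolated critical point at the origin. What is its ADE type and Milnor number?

Type E_6, Milnor number mu = 6.

The Hessian of f at 0 is [[0, 0], [0, 0]] with rank 0, so corank 2. A Groebner basis of the Jacobian ideal J(f) in C{p,q} is {p^3 - 6*p^2 + 24*p*q - 24*q^2, p^2*q - 4*p^2 + 16*p*q - 16*q^2, -5*p^2/2 + p*q^2 + 10*p*q - 10*q^2, -3*p^2/2 + 6*p*q + q^3 - 6*q^2}; counting standard monomials gives mu = 6. Corank 2; j^3 = -(p - 2*q)^3 is a perfect cube, so E-series; the 4-jet and mu = 6 give E_6.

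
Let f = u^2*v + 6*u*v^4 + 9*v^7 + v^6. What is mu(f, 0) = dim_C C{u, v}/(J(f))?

7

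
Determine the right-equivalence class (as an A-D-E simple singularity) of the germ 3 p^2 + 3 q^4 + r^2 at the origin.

A_{3}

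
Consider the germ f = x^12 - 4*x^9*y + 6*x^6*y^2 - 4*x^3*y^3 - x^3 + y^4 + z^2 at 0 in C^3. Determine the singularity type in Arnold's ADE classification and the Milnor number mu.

Type E_{6}, Milnor number mu = 6.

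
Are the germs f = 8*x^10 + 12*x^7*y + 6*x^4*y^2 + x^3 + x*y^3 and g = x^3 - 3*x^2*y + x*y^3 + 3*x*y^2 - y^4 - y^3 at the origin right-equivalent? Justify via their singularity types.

Yes.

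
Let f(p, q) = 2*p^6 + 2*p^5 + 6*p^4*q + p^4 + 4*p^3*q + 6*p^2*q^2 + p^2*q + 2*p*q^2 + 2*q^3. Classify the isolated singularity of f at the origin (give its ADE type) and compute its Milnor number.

The Hessian of f at 0 is [[0, 0], [0, 0]] with rank 0, so corank 2. A Groebner basis of the Jacobian ideal J(f) in C{p,q} is {q^3, p^2 + 2*q^2, p*q + q^2}; counting standard monomials gives mu = 4. Corank 2; j^3 = q*(p^2 + 2*p*q + 2*q^2) splits into three distinct lines over C (the quadratic factor has nonzero discriminant), so D_4.

Type D4, Milnor number mu = 4.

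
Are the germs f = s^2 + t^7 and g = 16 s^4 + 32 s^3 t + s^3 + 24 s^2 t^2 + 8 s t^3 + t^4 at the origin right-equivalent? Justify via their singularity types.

No.

The Hessian of f at 0 is [[2, 0], [0, 0]] with rank 1, so corank 1. A Groebner basis of the Jacobian ideal J(f) in C{s,t} is {t^6, s}; counting standard monomials gives mu = 6. Corank 1: A-series; mu = 6 gives A_6. The Hessian of g at 0 is [[0, 0], [0, 0]] with rank 0, so corank 2. A Groebner basis of the Jacobian ideal J(g) in C{s,t} is {t^4, s*t^2 + t^3/6, s^2}; counting standard monomials gives mu = 6. Corank 2; j^3 = s^3 is a perfect cube, so E-series; the 4-jet and mu = 6 give E_6. f is A_6 but g is E_6, hence not right-equivalent.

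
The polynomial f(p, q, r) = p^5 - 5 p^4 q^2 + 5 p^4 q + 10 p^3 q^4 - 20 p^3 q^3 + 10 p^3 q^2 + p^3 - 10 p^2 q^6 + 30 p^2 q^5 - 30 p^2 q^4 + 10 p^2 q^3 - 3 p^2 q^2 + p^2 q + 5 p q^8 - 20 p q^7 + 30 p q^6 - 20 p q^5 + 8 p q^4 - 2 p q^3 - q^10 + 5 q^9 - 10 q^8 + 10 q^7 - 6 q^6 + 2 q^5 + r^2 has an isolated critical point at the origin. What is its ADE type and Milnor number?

The Hessian of f at 0 has rank 1. Corank 2; j^3 = p^2*(p + q) has shape L^2 M (L != M), so D-series; mu = 6 gives D_6.

Type D6, Milnor number mu = 6.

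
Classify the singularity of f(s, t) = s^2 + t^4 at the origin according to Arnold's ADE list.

The Hessian of f at 0 has rank 1. Corank 1: A-series; mu = 3 gives A_3.

A_3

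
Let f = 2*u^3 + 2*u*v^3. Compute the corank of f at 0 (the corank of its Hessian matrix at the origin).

2

Hessian at 0 has rank 0.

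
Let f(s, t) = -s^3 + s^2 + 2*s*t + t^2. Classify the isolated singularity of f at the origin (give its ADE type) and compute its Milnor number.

The Hessian of f at 0 has rank 1. Corank 1: A-series; mu = 2 gives A_2.

Type A_2, Milnor number mu = 2.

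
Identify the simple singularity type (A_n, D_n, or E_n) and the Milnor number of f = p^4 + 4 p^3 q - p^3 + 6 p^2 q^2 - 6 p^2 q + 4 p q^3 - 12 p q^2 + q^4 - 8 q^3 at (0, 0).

Type E_{6}, Milnor number mu = 6.

The Hessian of f at 0 has rank 0. Corank 2; j^3 = -(p + 2*q)^3 is a perfect cube, so E-series; the 4-jet and mu = 6 give E_6.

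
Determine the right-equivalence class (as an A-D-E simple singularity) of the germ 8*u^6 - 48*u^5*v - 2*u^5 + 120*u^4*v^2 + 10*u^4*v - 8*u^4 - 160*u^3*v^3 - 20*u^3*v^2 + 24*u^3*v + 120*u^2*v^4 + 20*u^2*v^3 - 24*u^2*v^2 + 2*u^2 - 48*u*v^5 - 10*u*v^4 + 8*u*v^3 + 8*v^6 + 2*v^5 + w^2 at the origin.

A4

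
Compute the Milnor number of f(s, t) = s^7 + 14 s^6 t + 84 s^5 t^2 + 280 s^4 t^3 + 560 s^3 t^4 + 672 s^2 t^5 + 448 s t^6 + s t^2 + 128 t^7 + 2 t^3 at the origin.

8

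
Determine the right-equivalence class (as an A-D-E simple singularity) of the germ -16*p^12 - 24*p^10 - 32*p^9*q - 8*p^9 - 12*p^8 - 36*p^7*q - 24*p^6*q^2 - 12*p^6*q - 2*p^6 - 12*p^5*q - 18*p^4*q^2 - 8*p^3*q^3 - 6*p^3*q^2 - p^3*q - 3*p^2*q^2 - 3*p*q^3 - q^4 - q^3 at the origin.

E7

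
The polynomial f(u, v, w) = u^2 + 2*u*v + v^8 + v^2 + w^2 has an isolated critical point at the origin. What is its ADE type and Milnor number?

Type A_{7}, Milnor number mu = 7.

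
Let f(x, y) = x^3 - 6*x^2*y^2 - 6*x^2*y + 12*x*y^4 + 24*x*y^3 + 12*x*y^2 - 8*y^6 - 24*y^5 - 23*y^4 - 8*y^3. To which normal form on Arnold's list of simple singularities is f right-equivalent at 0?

E_6

The Hessian of f at 0 has rank 0. Corank 2; j^3 = (x - 2*y)^3 is a perfect cube, so E-series; the 4-jet and mu = 6 give E_6.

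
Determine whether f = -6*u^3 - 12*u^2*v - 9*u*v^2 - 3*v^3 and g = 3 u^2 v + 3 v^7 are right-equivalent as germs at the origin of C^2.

The Hessian of f at 0 is [[0, 0], [0, 0]] with rank 0, so corank 2. A Groebner basis of the Jacobian ideal J(f) in C{u,v} is {v^3, u^2 - 3*v^2/2, u*v + 3*v^2/2}; counting standard monomials gives mu = 4. Corank 2; j^3 = -3*(u + v)*(2*u^2 + 2*u*v + v^2) splits into three distinct lines over C (the quadratic factor has nonzero discriminant), so D_4. The Hessian of g at 0 is [[0, 0], [0, 0]] with rank 0, so corank 2. A Groebner basis of the Jacobian ideal J(g) in C{u,v} is {u^2/7 + v^6, u^3, u*v}; counting standard monomials gives mu = 8. Corank 2; j^3 = 3*u^2*v has shape L^2 M (L != M), so D-series; mu = 8 gives D_8. f is D_4 but g is D_8, hence not right-equivalent.

No.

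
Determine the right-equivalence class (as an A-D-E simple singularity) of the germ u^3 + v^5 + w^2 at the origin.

The Hessian of f at 0 is [[0, 0, 0], [0, 0, 0], [0, 0, 2]] with rank 1, so corank 2. A Groebner basis of the Jacobian ideal J(f) in C{u,v,w} is {v^4, u^2, w}; counting standard monomials gives mu = 8. Corank 2; j^3 = u^3 is a perfect cube, so E-series; the 5-jet and mu = 8 give E_8.

E8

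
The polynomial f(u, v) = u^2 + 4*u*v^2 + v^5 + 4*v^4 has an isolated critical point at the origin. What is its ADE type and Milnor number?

Type A_{4}, Milnor number mu = 4.

The Hessian of f at 0 has rank 1. Corank 1: A-series; mu = 4 gives A_4.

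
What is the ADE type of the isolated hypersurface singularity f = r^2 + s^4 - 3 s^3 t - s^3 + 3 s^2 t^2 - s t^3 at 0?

The Hessian of f at 0 has rank 1. Corank 2; j^3 = -s^3 is a perfect cube, so E-series; the 4-jet and mu = 7 give E_7.

E_7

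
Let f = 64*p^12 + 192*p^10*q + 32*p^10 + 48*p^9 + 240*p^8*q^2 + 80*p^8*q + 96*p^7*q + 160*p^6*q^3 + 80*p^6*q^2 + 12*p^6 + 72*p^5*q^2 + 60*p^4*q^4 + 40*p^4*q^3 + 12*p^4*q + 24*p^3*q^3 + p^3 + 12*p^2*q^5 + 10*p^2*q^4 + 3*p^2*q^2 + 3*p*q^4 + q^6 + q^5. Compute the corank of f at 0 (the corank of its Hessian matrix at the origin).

2

Hessian at 0 has rank 0.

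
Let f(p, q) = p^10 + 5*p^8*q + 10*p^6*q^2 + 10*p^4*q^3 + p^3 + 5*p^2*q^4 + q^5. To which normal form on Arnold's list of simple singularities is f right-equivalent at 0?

E_{8}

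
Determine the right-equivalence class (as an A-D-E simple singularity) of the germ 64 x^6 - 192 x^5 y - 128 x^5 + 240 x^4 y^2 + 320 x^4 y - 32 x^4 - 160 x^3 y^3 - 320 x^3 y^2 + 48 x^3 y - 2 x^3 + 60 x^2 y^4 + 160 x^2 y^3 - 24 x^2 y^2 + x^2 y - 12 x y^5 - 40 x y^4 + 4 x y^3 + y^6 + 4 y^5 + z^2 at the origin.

D_{7}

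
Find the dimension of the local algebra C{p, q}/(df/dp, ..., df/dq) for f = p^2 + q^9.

8

The Hessian of f at 0 has rank 1. Corank 1: A-series; mu = 8 gives A_8.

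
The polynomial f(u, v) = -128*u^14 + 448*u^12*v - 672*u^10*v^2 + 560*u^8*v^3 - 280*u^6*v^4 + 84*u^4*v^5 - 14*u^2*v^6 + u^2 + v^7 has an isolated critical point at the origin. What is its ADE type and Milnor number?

Type A_6, Milnor number mu = 6.

The Hessian of f at 0 is [[2, 0], [0, 0]] with rank 1, so corank 1. A Groebner basis of the Jacobian ideal J(f) in C{u,v} is {v^6, u}; counting standard monomials gives mu = 6. Corank 1: A-series; mu = 6 gives A_6.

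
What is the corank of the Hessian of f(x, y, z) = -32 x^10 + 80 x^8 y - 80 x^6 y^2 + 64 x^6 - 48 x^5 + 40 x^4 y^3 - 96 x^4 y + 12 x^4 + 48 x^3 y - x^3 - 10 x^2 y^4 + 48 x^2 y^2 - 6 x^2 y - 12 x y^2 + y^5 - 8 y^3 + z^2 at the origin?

2

Hessian at 0 has rank 1.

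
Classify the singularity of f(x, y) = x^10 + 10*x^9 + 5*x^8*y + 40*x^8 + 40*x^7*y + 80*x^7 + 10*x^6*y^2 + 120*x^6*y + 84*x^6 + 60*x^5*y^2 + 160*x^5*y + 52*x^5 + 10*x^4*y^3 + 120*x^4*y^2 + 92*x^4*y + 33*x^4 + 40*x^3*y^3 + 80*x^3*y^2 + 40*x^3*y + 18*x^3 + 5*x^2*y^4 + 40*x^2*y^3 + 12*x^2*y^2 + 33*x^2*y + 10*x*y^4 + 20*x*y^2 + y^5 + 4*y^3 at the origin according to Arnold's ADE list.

D6

The Hessian of f at 0 is [[0, 0], [0, 0]] with rank 0, so corank 2. A Groebner basis of the Jacobian ideal J(f) in C{x,y} is {x^3 + 66*x^2/59 + 29*x*y/59 - 10*y^2/59, x^2*y + 45*x^2/59 + 297*x*y/118 + 79*y^2/59, -567*x^2/118 + x*y^2 - 2043*x*y/236 - 429*y^2/118, 2997*x^2/236 + 9585*x*y/472 + y^3 + 1863*y^2/236}; counting standard monomials gives mu = 6. Corank 2; j^3 = (2*x + y)*(3*x + 2*y)^2 has shape L^2 M (L != M), so D-series; mu = 6 gives D_6.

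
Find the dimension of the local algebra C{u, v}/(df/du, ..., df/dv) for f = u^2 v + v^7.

8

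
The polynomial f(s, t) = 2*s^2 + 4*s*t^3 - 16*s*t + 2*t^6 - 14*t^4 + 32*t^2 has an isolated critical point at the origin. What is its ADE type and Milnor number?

Type A_{3}, Milnor number mu = 3.

The Hessian of f at 0 is [[4, -16], [-16, 64]] with rank 1, so corank 1. A Groebner basis of the Jacobian ideal J(f) in C{s,t} is {t^3, s - 4*t}; counting standard monomials gives mu = 3. Corank 1: A-series; mu = 3 gives A_3.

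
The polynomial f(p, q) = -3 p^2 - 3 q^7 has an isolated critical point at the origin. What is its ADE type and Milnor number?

Type A_{6}, Milnor number mu = 6.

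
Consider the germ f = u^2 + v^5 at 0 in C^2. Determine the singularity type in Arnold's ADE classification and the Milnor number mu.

Type A_{4}, Milnor number mu = 4.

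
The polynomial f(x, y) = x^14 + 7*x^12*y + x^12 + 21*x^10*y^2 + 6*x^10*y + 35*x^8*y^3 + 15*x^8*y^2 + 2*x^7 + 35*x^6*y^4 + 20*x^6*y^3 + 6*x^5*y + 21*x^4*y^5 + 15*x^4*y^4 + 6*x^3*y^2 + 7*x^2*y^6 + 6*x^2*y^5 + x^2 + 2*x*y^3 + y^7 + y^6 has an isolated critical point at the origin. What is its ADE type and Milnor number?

Type A_{6}, Milnor number mu = 6.

The Hessian of f at 0 is [[2, 0], [0, 0]] with rank 1, so corank 1. A Groebner basis of the Jacobian ideal J(f) in C{x,y} is {x + y^3, x^2}; counting standard monomials gives mu = 6. Corank 1: A-series; mu = 6 gives A_6.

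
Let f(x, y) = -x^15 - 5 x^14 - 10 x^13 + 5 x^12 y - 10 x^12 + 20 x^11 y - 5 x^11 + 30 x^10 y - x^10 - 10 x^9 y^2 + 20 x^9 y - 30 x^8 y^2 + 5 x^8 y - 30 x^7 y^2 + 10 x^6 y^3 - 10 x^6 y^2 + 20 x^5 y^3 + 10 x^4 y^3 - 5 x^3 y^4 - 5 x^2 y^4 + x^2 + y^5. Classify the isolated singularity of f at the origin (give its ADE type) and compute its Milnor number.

The Hessian of f at 0 has rank 1. Corank 1: A-series; mu = 4 gives A_4.

Type A4, Milnor number mu = 4.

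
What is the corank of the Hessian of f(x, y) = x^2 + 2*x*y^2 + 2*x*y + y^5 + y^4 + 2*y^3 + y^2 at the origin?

1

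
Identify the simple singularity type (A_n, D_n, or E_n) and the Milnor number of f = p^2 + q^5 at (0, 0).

Type A4, Milnor number mu = 4.

The Hessian of f at 0 has rank 1. Corank 1: A-series; mu = 4 gives A_4.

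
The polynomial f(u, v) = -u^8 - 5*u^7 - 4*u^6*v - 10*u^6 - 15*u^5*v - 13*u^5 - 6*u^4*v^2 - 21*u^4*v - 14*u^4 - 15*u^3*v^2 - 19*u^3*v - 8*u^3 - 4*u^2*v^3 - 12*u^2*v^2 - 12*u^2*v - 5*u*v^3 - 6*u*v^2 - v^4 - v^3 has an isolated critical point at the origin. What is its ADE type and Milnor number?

Type E7, Milnor number mu = 7.

The Hessian of f at 0 is [[0, 0], [0, 0]] with rank 0, so corank 2. A Groebner basis of the Jacobian ideal J(f) in C{u,v} is {768*u^2/11 + 768*u*v/11 + v^4 + 8*v^3/11 + 192*v^2/11, u^3 - 36*u^2/11 - 36*u*v/11 + v^3/11 - 9*v^2/11, u^2*v + 56*u^2/11 + 56*u*v/11 - 13*v^3/66 + 14*v^2/11, -64*u^2/11 + u*v^2 - 64*u*v/11 + 29*v^3/66 - 16*v^2/11}; counting standard monomials gives mu = 7. Corank 2; j^3 = -(2*u + v)^3 is a perfect cube, so E-series; the 4-jet and mu = 7 give E_7.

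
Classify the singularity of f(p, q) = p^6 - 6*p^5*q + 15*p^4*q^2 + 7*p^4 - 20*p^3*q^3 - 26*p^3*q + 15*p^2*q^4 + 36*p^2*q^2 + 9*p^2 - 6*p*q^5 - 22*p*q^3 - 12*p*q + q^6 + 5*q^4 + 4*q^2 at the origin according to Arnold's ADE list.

The Hessian of f at 0 has rank 1. Corank 1: A-series; mu = 3 gives A_3.

A_{3}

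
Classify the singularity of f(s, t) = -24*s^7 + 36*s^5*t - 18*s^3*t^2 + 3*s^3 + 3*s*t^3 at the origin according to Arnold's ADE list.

The Hessian of f at 0 has rank 0. Corank 2; j^3 = 3*s^3 is a perfect cube, so E-series; the 4-jet and mu = 7 give E_7.

E7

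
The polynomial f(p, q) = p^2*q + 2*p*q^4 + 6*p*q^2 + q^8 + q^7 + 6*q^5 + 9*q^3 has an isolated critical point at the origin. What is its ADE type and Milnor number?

Type D9, Milnor number mu = 9.

The Hessian of f at 0 is [[0, 0], [0, 0]] with rank 0, so corank 2. A Groebner basis of the Jacobian ideal J(f) in C{p,q} is {p^2*q^2 - 48*p^2*q - 6*p^2 - 288*p*q^2 - 27*p*q - 432*q^3 - 27*q^2, 8*p^2*q + p^2 + p*q^3 + 48*p*q^2 + 3*p*q + 72*q^3, p*q + q^4 + 3*q^2, p^3 + 9*p^2*q + 27*p*q^2 + 27*q^3}; counting standard monomials gives mu = 9. Corank 2; j^3 = q*(p + 3*q)^2 has shape L^2 M (L != M), so D-series; mu = 9 gives D_9.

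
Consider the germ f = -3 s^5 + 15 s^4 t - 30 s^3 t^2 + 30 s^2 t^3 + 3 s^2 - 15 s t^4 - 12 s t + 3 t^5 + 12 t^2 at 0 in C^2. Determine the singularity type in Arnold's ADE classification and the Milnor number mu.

The Hessian of f at 0 has rank 1. Corank 1: A-series; mu = 4 gives A_4.

Type A_4, Milnor number mu = 4.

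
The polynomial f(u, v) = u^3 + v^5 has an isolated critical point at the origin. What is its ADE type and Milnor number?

Type E_8, Milnor number mu = 8.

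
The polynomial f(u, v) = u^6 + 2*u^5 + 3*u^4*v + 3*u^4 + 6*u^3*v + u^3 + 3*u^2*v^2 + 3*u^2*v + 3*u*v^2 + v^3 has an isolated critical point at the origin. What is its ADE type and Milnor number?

Type E_{8}, Milnor number mu = 8.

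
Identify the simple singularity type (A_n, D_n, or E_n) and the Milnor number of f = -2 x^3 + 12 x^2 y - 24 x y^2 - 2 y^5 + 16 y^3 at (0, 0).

Type E_{8}, Milnor number mu = 8.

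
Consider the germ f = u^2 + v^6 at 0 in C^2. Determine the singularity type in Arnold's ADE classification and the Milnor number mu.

Type A_{5}, Milnor number mu = 5.

The Hessian of f at 0 has rank 1. Corank 1: A-series; mu = 5 gives A_5.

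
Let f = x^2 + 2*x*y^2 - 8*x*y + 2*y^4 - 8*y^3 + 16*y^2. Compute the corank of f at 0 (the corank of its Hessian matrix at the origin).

The Hessian at 0 is [[2, -8], [-8, 32]] of rank 1; hence corank 1.

1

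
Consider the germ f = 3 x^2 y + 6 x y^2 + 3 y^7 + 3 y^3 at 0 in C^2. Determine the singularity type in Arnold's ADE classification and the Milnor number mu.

The Hessian of f at 0 is [[0, 0], [0, 0]] with rank 0, so corank 2. A Groebner basis of the Jacobian ideal J(f) in C{x,y} is {x^2/7 + y^6 - y^2/7, x^3 + y^3, x*y + y^2}; counting standard monomials gives mu = 8. Corank 2; j^3 = 3*y*(x + y)^2 has shape L^2 M (L != M), so D-series; mu = 8 gives D_8.

Type D_8, Milnor number mu = 8.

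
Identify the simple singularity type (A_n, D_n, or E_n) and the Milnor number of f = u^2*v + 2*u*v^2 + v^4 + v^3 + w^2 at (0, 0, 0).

The Hessian of f at 0 is [[0, 0, 0], [0, 0, 0], [0, 0, 2]] with rank 1, so corank 2. A Groebner basis of the Jacobian ideal J(f) in C{u,v,w} is {u^3 - u^2/4 + v^2/4, u^2/4 + v^3 - v^2/4, u*v + v^2, w}; counting standard monomials gives mu = 5. Corank 2; j^3 = v*(u + v)^2 has shape L^2 M (L != M), so D-series; mu = 5 gives D_5.

Type D_{5}, Milnor number mu = 5.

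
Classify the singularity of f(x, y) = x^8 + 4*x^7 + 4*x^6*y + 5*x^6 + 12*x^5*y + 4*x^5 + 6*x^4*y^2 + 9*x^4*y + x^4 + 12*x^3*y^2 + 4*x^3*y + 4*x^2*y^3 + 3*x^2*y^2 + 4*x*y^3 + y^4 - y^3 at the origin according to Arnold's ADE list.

The Hessian of f at 0 is [[0, 0], [0, 0]] with rank 0, so corank 2. A Groebner basis of the Jacobian ideal J(f) in C{x,y} is {x^3 - 3*y^2/2, x^2*y + y^2/2, x*y^2, y^3}; counting standard monomials gives mu = 6. Corank 2; j^3 = -y^3 is a perfect cube, so E-series; the 4-jet and mu = 6 give E_6.

E6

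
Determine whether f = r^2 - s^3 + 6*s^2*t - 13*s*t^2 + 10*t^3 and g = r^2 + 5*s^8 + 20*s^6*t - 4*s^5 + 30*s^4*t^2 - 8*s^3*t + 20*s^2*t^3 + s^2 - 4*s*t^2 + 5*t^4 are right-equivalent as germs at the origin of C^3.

No.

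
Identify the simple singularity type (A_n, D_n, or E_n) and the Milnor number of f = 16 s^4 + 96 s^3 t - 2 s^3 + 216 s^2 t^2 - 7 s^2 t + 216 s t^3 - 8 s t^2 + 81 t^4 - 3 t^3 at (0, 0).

The Hessian of f at 0 has rank 0. Corank 2; j^3 = -(s + t)^2*(2*s + 3*t) has shape L^2 M (L != M), so D-series; mu = 5 gives D_5.

Type D_{5}, Milnor number mu = 5.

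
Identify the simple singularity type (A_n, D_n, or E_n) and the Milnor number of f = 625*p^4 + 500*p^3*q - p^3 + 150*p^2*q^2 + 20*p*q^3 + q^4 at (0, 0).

The Hessian of f at 0 has rank 0. Corank 2; j^3 = -p^3 is a perfect cube, so E-series; the 4-jet and mu = 6 give E_6.

Type E6, Milnor number mu = 6.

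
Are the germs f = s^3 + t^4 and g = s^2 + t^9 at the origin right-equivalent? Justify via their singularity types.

No.

The Hessian of f at 0 has rank 0. Corank 2; j^3 = s^3 is a perfect cube, so E-series; the 4-jet and mu = 6 give E_6. The Hessian of g at 0 has rank 1. Corank 1: A-series; mu = 8 gives A_8. f is E_6 but g is A_8, hence not right-equivalent.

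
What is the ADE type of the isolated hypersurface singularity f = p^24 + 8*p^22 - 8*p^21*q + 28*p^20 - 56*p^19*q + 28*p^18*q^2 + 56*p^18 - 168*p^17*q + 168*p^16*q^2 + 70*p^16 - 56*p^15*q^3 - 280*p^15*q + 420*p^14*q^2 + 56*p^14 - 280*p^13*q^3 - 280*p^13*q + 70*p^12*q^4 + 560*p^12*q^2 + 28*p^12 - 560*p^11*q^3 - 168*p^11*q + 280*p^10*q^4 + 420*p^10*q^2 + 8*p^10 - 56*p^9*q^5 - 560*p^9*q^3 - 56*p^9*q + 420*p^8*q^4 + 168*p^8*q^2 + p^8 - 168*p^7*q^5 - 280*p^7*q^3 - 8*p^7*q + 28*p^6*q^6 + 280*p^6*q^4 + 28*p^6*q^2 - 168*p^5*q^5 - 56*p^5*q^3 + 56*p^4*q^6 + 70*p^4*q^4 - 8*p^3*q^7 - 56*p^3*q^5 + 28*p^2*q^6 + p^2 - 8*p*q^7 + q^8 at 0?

A_7

The Hessian of f at 0 is [[2, 0], [0, 0]] with rank 1, so corank 1. A Groebner basis of the Jacobian ideal J(f) in C{p,q} is {q^7, p}; counting standard monomials gives mu = 7. Corank 1: A-series; mu = 7 gives A_7.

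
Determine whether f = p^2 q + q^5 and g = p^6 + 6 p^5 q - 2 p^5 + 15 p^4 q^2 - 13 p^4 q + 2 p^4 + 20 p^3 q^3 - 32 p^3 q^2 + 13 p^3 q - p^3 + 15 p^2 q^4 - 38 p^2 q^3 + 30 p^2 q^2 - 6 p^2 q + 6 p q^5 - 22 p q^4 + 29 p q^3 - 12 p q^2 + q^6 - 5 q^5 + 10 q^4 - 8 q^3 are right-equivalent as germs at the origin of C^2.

The Hessian of f at 0 has rank 0. Corank 2; j^3 = p^2*q has shape L^2 M (L != M), so D-series; mu = 6 gives D_6. The Hessian of g at 0 has rank 0. Corank 2; j^3 = -(p + 2*q)^3 is a perfect cube, so E-series; the 4-jet and mu = 7 give E_7. f is D_6 but g is E_7, hence not right-equivalent.

No.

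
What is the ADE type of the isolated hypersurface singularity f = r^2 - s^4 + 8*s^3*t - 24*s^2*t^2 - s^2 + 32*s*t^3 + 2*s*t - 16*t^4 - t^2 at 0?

The Hessian of f at 0 has rank 2. Corank 1: A-series; mu = 3 gives A_3.

A_3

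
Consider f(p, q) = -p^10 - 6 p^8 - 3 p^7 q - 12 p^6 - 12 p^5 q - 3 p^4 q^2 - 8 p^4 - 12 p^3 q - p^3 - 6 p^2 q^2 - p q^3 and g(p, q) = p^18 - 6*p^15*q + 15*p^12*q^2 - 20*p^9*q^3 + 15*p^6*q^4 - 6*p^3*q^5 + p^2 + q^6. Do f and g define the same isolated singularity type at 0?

No.

The Hessian of f at 0 is [[0, 0], [0, 0]] with rank 0, so corank 2. A Groebner basis of the Jacobian ideal J(f) in C{p,q} is {3*p^2/4 + q^4 + q^3/4, p^3, p^2*q - p^2/4 - q^3/12, p^2 + p*q^2 + q^3/3}; counting standard monomials gives mu = 7. Corank 2; j^3 = -p^3 is a perfect cube, so E-series; the 4-jet and mu = 7 give E_7. The Hessian of g at 0 is [[2, 0], [0, 0]] with rank 1, so corank 1. A Groebner basis of the Jacobian ideal J(g) in C{p,q} is {q^5, p}; counting standard monomials gives mu = 5. Corank 1: A-series; mu = 5 gives A_5. f is E_7 but g is A_5, hence not right-equivalent.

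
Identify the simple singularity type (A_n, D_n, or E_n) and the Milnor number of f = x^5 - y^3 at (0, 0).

Type E_8, Milnor number mu = 8.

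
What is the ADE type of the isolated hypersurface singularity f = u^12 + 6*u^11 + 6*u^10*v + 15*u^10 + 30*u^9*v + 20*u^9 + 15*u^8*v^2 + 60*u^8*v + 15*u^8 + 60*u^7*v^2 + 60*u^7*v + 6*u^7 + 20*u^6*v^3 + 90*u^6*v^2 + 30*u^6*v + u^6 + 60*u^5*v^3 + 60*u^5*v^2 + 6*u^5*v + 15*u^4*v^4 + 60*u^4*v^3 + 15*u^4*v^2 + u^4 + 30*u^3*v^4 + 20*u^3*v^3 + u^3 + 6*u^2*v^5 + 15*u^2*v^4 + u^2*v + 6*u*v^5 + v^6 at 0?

D7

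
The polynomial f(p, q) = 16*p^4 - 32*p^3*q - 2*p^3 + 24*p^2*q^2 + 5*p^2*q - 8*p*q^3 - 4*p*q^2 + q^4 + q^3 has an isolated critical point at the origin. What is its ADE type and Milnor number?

The Hessian of f at 0 has rank 0. Corank 2; j^3 = -(p - q)^2*(2*p - q) has shape L^2 M (L != M), so D-series; mu = 5 gives D_5.

Type D_{5}, Milnor number mu = 5.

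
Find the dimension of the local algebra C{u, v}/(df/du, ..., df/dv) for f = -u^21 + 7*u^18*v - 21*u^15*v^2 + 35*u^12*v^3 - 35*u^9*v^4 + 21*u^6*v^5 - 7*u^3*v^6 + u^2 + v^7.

6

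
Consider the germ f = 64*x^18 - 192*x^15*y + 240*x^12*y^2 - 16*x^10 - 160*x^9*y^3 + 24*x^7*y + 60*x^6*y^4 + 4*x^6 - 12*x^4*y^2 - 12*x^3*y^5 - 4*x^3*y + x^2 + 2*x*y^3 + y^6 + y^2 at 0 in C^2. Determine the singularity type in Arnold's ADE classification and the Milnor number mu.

Type A_1, Milnor number mu = 1.

The Hessian of f at 0 is [[2, 0], [0, 2]] with rank 2, so corank 0. A Groebner basis of the Jacobian ideal J(f) in C{x,y} is {x, y}; counting standard monomials gives mu = 1. Corank 0: nondegenerate Morse point, so A_1.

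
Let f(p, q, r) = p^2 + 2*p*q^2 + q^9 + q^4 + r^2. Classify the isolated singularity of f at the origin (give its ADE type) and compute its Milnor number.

Type A_8, Milnor number mu = 8.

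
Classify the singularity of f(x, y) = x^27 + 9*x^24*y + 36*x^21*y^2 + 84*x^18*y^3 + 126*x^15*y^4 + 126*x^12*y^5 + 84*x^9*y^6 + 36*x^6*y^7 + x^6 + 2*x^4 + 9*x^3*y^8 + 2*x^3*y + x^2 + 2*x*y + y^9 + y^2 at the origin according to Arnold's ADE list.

The Hessian of f at 0 has rank 1. Corank 1: A-series; mu = 8 gives A_8.

A8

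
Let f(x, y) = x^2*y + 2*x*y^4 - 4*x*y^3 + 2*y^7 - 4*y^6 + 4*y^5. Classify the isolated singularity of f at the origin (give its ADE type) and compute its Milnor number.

Type D_8, Milnor number mu = 8.

The Hessian of f at 0 is [[0, 0], [0, 0]] with rank 0, so corank 2. A Groebner basis of the Jacobian ideal J(f) in C{x,y} is {-x^2/6 + x*y^3 + 8*x*y^2/3 + 14*x*y/3 - 28*y^3/3, x*y + y^4 - 2*y^3, x^3 + 4*x^2/3 - 16*x*y^2/3 - 16*x*y/3 + 32*y^3/3, x^2*y - 2*x^2/3 + 20*x*y^2/3 + 32*x*y/3 - 64*y^3/3}; counting standard monomials gives mu = 8. Corank 2; j^3 = x^2*y has shape L^2 M (L != M), so D-series; mu = 8 gives D_8.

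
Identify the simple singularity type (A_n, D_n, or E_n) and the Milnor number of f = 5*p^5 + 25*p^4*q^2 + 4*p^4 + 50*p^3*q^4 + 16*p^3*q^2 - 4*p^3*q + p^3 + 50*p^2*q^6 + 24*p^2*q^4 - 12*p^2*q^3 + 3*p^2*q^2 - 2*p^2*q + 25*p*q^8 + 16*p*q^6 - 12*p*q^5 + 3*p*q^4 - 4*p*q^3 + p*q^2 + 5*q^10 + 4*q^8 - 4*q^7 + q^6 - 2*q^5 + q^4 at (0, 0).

Type D_{6}, Milnor number mu = 6.

The Hessian of f at 0 is [[0, 0], [0, 0]] with rank 0, so corank 2. A Groebner basis of the Jacobian ideal J(f) in C{p,q} is {p^3 + 7*p^2/6 - 2*p*q + 5*q^2/6, p^2*q + 5*p^2/12 - p*q/2 + q^2/12, -p^2/3 + p*q^2 + p*q - 2*q^2/3, -13*p^2/12 + 5*p*q/2 + q^3 - 17*q^2/12}; counting standard monomials gives mu = 6. Corank 2; j^3 = p*(p - q)^2 has shape L^2 M (L != M), so D-series; mu = 6 gives D_6.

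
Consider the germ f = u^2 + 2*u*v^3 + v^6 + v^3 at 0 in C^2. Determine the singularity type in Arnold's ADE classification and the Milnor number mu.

The Hessian of f at 0 is [[2, 0], [0, 0]] with rank 1, so corank 1. A Groebner basis of the Jacobian ideal J(f) in C{u,v} is {v^2, u}; counting standard monomials gives mu = 2. Corank 1: A-series; mu = 2 gives A_2.

Type A_2, Milnor number mu = 2.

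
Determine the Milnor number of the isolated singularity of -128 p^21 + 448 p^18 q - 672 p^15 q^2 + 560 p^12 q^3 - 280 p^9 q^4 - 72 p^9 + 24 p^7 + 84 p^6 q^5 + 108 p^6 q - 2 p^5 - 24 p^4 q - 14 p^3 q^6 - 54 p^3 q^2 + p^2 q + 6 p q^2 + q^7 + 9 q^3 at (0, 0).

8

The Hessian of f at 0 has rank 0. Corank 2; j^3 = q*(p + 3*q)^2 has shape L^2 M (L != M), so D-series; mu = 8 gives D_8.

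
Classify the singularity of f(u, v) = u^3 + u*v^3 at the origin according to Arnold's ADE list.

E7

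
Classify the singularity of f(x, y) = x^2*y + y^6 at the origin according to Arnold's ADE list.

D7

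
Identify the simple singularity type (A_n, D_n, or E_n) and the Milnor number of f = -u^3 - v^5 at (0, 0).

Type E8, Milnor number mu = 8.

The Hessian of f at 0 has rank 0. Corank 2; j^3 = -u^3 is a perfect cube, so E-series; the 5-jet and mu = 8 give E_8.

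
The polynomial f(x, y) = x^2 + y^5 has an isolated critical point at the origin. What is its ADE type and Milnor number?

Type A4, Milnor number mu = 4.

The Hessian of f at 0 is [[2, 0], [0, 0]] with rank 1, so corank 1. A Groebner basis of the Jacobian ideal J(f) in C{x,y} is {y^4, x}; counting standard monomials gives mu = 4. Corank 1: A-series; mu = 4 gives A_4.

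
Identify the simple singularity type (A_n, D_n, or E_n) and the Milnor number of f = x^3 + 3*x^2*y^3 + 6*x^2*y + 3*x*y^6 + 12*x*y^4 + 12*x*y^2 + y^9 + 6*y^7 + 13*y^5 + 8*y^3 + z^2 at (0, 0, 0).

Type E8, Milnor number mu = 8.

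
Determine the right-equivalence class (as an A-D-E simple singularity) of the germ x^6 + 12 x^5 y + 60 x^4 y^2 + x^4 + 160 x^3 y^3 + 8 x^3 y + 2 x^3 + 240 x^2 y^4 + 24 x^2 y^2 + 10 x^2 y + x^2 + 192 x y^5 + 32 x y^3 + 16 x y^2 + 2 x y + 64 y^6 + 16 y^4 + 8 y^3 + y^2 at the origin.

A5

The Hessian of f at 0 has rank 1. Corank 1: A-series; mu = 5 gives A_5.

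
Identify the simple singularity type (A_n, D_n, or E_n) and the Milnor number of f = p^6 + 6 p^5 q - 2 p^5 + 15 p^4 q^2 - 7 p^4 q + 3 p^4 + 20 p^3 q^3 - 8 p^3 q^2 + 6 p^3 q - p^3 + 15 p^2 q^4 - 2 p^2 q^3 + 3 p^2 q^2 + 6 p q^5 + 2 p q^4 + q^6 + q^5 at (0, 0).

The Hessian of f at 0 has rank 0. Corank 2; j^3 = -p^3 is a perfect cube, so E-series; the 5-jet and mu = 8 give E_8.

Type E_{8}, Milnor number mu = 8.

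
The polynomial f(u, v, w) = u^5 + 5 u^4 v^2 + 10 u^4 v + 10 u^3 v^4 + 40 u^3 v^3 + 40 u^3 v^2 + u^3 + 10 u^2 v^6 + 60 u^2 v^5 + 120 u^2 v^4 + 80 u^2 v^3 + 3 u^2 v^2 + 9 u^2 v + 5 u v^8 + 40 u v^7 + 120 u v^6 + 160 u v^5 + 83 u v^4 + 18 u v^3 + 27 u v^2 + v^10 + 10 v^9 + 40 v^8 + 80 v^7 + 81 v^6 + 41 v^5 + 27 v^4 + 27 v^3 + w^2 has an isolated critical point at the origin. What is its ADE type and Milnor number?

The Hessian of f at 0 has rank 1. Corank 2; j^3 = (u + 3*v)^3 is a perfect cube, so E-series; the 5-jet and mu = 8 give E_8.

Type E_{8}, Milnor number mu = 8.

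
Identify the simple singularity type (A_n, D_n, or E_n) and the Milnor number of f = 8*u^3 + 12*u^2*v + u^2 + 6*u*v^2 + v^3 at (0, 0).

Type A_2, Milnor number mu = 2.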